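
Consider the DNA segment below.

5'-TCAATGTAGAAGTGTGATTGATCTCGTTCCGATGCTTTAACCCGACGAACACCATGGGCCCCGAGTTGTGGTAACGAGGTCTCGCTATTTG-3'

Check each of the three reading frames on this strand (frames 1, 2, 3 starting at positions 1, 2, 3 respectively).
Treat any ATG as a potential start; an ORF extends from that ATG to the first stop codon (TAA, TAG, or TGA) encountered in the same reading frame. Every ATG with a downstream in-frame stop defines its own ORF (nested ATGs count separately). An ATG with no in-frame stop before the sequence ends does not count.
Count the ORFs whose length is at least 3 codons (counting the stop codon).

Frame 1: TCA ATG TAG AAG TGT GAT TGA TCT CGT TCC GAT GCT TTA ACC CGA CGA ACA CCA TGG GCC CCG AGT TGT GGT AAC GAG GTC TCG CTA TTT — ATG at 4, stop TAG at 7 → 6 nt.
Frame 2: CAA TGT AGA AGT GTG ATT GAT CTC GTT CCG ATG CTT TAA CCC GAC GAA CAC CAT GGG CCC CGA GTT GTG GTA ACG AGG TCT CGC TAT TTG — ATG at 32, stop TAA at 38 → 9 nt.
Frame 3: AAT GTA GAA GTG TGA TTG ATC TCG TTC CGA TGC TTT AAC CCG ACG AAC ACC ATG GGC CCC GAG TTG TGG TAA CGA GGT CTC GCT ATT — ATG at 54, stop TAA at 72 → 21 nt.
ORFs ≥ 3 codons: frame 2 32–40 (3 codons), frame 3 54–74 (7 codons). Count = 2.

2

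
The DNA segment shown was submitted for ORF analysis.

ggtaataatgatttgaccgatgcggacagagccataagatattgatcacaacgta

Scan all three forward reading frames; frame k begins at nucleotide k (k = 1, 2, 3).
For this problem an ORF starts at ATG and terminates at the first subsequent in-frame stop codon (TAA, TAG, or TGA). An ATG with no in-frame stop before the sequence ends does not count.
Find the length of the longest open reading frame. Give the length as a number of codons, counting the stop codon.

6

Frame 1: GGT AAT AAT GAT TTG ACC GAT GCG GAC AGA GCC ATA AGA TAT TGA TCA CAA CGT — no ATG→stop ORF.
Frame 2: GTA ATA ATG ATT TGA CCG ATG CGG ACA GAG CCA TAA GAT ATT GAT CAC AAC GTA — ATG at 8, stop TGA at 14 → 9 nt; ATG at 20, stop TAA at 35 → 18 nt.
Frame 3: TAA TAA TGA TTT GAC CGA TGC GGA CAG AGC CAT AAG ATA TTG ATC ACA ACG — no ATG→stop ORF.
Longest: frame 2, positions 20–37, 18 nt = 6 codons = 5 aa. → 6 codons.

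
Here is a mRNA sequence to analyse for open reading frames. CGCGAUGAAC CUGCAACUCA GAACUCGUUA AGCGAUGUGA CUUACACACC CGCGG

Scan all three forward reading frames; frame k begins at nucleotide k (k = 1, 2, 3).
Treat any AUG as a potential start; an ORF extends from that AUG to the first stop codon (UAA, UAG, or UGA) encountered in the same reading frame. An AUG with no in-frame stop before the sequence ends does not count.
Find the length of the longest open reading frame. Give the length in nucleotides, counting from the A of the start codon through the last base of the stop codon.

27

Frame 1: CGC GAU GAA CCU GCA ACU CAG AAC UCG UUA AGC GAU GUG ACU UAC ACA CCC GCG — no AUG→stop ORF.
Frame 2: GCG AUG AAC CUG CAA CUC AGA ACU CGU UAA GCG AUG UGA CUU ACA CAC CCG CGG — AUG at 5, stop UAA at 29 → 27 nt; AUG at 35, stop UGA at 38 → 6 nt.
Frame 3: CGA UGA ACC UGC AAC UCA GAA CUC GUU AAG CGA UGU GAC UUA CAC ACC CGC — no AUG→stop ORF.
Longest: frame 2, positions 5–31, 27 nt = 9 codons = 8 aa. → 27 nucleotides.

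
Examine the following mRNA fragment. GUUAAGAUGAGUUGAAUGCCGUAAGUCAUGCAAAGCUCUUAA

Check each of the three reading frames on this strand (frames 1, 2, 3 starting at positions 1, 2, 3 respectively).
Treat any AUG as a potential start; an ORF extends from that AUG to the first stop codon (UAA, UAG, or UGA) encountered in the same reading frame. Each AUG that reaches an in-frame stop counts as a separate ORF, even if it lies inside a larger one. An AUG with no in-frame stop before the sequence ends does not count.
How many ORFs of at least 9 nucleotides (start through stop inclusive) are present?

3

Frame 1: GUU AAG AUG AGU UGA AUG CCG UAA GUC AUG CAA AGC UCU UAA — AUG at 7, stop UGA at 13 → 9 nt; AUG at 16, stop UAA at 22 → 9 nt; AUG at 28, stop UAA at 40 → 15 nt.
Frame 2: UUA AGA UGA GUU GAA UGC CGU AAG UCA UGC AAA GCU CUU — no AUG→stop ORF.
Frame 3: UAA GAU GAG UUG AAU GCC GUA AGU CAU GCA AAG CUC UUA — no AUG→stop ORF.
ORFs ≥ 9 nucleotides: frame 1 7–15 (9 nucleotides), frame 1 16–24 (9 nucleotides), frame 1 28–42 (15 nucleotides). Count = 3.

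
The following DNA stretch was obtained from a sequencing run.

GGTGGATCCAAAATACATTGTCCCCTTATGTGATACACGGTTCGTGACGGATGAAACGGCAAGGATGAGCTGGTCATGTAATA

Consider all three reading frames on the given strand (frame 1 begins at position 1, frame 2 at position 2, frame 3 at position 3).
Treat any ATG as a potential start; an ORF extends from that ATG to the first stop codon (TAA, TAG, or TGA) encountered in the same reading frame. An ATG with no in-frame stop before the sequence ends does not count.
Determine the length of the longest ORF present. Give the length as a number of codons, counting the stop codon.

Frame 1: GGT GGA TCC AAA ATA CAT TGT CCC CTT ATG TGA TAC ACG GTT CGT GAC GGA TGA AAC GGC AAG GAT GAG CTG GTC ATG TAA — ATG at 28, stop TGA at 31 → 6 nt; ATG at 76, stop TAA at 79 → 6 nt.
Frame 2: GTG GAT CCA AAA TAC ATT GTC CCC TTA TGT GAT ACA CGG TTC GTG ACG GAT GAA ACG GCA AGG ATG AGC TGG TCA TGT AAT — no ATG→stop ORF.
Frame 3: TGG ATC CAA AAT ACA TTG TCC CCT TAT GTG ATA CAC GGT TCG TGA CGG ATG AAA CGG CAA GGA TGA GCT GGT CAT GTA ATA — ATG at 51, stop TGA at 66 → 18 nt.
Longest: frame 3, positions 51–68, 18 nt = 6 codons = 5 aa. → 6 codons.

6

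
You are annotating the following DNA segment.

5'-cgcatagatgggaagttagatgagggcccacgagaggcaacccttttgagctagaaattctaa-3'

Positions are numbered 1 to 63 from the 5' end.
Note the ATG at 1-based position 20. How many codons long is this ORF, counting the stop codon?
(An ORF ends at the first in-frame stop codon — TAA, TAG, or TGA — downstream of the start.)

10

Codons from position 20: ATG (20–22), AGG (23–25), GCC (26–28), CAC (29–31), GAG (32–34), AGG (35–37), CAA (38–40), CCC (41–43), TTT (44–46), TGA (47–49).
TGA is the first in-frame stop; that's 10 codons including the stop.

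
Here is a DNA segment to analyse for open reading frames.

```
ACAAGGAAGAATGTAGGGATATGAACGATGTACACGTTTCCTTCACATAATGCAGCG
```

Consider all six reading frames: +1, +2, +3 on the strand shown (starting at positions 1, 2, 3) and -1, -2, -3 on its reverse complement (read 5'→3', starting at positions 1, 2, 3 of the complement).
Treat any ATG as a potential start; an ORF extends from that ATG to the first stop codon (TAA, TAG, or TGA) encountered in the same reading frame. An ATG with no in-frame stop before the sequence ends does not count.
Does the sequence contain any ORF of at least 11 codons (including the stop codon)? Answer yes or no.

Reverse complement (5'→3'): CGCTGCATTATGTGAAGGAAACGTGTACATCGTTCATATCCCTACATTCTTCCTTGT
Frame +1: ACA AGG AAG AAT GTA GGG ATA TGA ACG ATG TAC ACG TTT CCT TCA CAT AAT GCA GCG — no ATG→stop ORF.
Frame +2: CAA GGA AGA ATG TAG GGA TAT GAA CGA TGT ACA CGT TTC CTT CAC ATA ATG CAG — ATG at 11, stop TAG at 14 → 6 nt.
Frame +3: AAG GAA GAA TGT AGG GAT ATG AAC GAT GTA CAC GTT TCC TTC ACA TAA TGC AGC — ATG at 21, stop TAA at 48 → 30 nt.
Frame -1: CGC TGC ATT ATG TGA AGG AAA CGT GTA CAT CGT TCA TAT CCC TAC ATT CTT CCT TGT — ATG at 10, stop TGA at 13 → 6 nt.
Frame -2: GCT GCA TTA TGT GAA GGA AAC GTG TAC ATC GTT CAT ATC CCT ACA TTC TTC CTT — no ATG→stop ORF.
Frame -3: CTG CAT TAT GTG AAG GAA ACG TGT ACA TCG TTC ATA TCC CTA CAT TCT TCC TTG — no ATG→stop ORF.
Largest ORF found is 10 codons < 11, so no.

no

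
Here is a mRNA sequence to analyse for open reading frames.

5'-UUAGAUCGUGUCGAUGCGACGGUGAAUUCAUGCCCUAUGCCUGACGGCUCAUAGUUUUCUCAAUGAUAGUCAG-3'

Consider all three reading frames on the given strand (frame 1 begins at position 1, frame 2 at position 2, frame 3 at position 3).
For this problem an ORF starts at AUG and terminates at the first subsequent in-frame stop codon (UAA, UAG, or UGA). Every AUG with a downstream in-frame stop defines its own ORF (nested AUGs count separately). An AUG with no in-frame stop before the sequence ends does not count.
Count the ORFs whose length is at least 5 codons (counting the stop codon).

Frame 1: UUA GAU CGU GUC GAU GCG ACG GUG AAU UCA UGC CCU AUG CCU GAC GGC UCA UAG UUU UCU CAA UGA UAG UCA — AUG at 37, stop UAG at 52 → 18 nt.
Frame 2: UAG AUC GUG UCG AUG CGA CGG UGA AUU CAU GCC CUA UGC CUG ACG GCU CAU AGU UUU CUC AAU GAU AGU CAG — AUG at 14, stop UGA at 23 → 12 nt.
Frame 3: AGA UCG UGU CGA UGC GAC GGU GAA UUC AUG CCC UAU GCC UGA CGG CUC AUA GUU UUC UCA AUG AUA GUC — AUG at 30, stop UGA at 42 → 15 nt.
ORFs ≥ 5 codons: frame 1 37–54 (6 codons), frame 3 30–44 (5 codons). Count = 2.

2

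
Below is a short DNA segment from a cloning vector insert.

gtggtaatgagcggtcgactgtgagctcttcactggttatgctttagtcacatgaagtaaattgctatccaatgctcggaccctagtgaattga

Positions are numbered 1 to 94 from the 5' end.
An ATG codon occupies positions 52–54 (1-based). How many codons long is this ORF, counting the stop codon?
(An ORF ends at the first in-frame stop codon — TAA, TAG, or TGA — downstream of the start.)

3

Codons from position 52: ATG (52–54), AAG (55–57), TAA (58–60).
TAA is the first in-frame stop; that's 3 codons including the stop.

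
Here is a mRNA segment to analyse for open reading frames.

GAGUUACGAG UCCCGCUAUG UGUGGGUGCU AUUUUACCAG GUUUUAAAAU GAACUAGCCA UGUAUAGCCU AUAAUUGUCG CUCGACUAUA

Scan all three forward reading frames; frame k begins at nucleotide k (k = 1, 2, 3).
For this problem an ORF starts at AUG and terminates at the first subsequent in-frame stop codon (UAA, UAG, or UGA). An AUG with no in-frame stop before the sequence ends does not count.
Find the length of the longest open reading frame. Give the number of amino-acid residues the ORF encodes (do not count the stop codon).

9

Frame 1: GAG UUA CGA GUC CCG CUA UGU GUG GGU GCU AUU UUA CCA GGU UUU AAA AUG AAC UAG CCA UGU AUA GCC UAU AAU UGU CGC UCG ACU AUA — AUG at 49, stop UAG at 55 → 9 nt.
Frame 2: AGU UAC GAG UCC CGC UAU GUG UGG GUG CUA UUU UAC CAG GUU UUA AAA UGA ACU AGC CAU GUA UAG CCU AUA AUU GUC GCU CGA CUA — no AUG→stop ORF.
Frame 3: GUU ACG AGU CCC GCU AUG UGU GGG UGC UAU UUU ACC AGG UUU UAA AAU GAA CUA GCC AUG UAU AGC CUA UAA UUG UCG CUC GAC UAU — AUG at 18, stop UAA at 45 → 30 nt; AUG at 60, stop UAA at 72 → 15 nt.
Longest: frame 3, positions 18–47, 30 nt = 10 codons = 9 aa. → 9 amino acids.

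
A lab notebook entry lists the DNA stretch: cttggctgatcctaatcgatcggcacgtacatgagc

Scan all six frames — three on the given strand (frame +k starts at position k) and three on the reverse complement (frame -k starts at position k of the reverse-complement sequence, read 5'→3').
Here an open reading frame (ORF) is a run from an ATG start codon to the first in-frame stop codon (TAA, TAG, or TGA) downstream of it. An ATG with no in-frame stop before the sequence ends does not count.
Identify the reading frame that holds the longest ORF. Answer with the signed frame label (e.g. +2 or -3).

Reverse complement (5'→3'): GCTCATGTACGTGCCGATCGATTAGGATCAGCCAAG
Frame +1: CTT GGC TGA TCC TAA TCG ATC GGC ACG TAC ATG AGC — no ATG→stop ORF.
Frame +2: TTG GCT GAT CCT AAT CGA TCG GCA CGT ACA TGA — no ATG→stop ORF.
Frame +3: TGG CTG ATC CTA ATC GAT CGG CAC GTA CAT GAG — no ATG→stop ORF.
Frame -1: GCT CAT GTA CGT GCC GAT CGA TTA GGA TCA GCC AAG — no ATG→stop ORF.
Frame -2: CTC ATG TAC GTG CCG ATC GAT TAG GAT CAG CCA — ATG at 5, stop TAG at 23 → 21 nt.
Frame -3: TCA TGT ACG TGC CGA TCG ATT AGG ATC AGC CAA — no ATG→stop ORF.
Longest ORF is 21 nt in frame -2 (positions 5–25).

-2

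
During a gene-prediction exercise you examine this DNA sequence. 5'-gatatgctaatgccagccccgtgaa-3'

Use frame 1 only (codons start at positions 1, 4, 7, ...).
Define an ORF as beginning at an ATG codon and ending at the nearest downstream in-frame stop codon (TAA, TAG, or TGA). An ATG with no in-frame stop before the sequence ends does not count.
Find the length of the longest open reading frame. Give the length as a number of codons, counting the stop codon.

7

Frame 1: GAT ATG CTA ATG CCA GCC CCG TGA — ATG at 4, stop TGA at 22 → 21 nt; ATG at 10, stop TGA at 22 → 15 nt.
Longest: frame 1, positions 4–24, 21 nt = 7 codons = 6 aa. → 7 codons.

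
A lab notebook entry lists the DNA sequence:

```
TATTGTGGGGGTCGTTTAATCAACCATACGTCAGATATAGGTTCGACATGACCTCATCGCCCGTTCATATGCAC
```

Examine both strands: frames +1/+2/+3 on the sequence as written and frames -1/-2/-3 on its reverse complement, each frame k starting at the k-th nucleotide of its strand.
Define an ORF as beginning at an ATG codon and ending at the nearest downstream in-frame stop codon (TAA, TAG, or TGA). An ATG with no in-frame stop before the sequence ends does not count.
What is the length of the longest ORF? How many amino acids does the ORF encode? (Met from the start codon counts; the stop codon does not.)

Reverse complement (5'→3'): GTGCATATGAACGGGCGATGAGGTCATGTCGAACCTATATCTGACGTATGGTTGATTAAACGACCCCCACAATA
Frame +1: TAT TGT GGG GGT CGT TTA ATC AAC CAT ACG TCA GAT ATA GGT TCG ACA TGA CCT CAT CGC CCG TTC ATA TGC — no ATG→stop ORF.
Frame +2: ATT GTG GGG GTC GTT TAA TCA ACC ATA CGT CAG ATA TAG GTT CGA CAT GAC CTC ATC GCC CGT TCA TAT GCA — no ATG→stop ORF.
Frame +3: TTG TGG GGG TCG TTT AAT CAA CCA TAC GTC AGA TAT AGG TTC GAC ATG ACC TCA TCG CCC GTT CAT ATG CAC — no ATG→stop ORF.
Frame -1: GTG CAT ATG AAC GGG CGA TGA GGT CAT GTC GAA CCT ATA TCT GAC GTA TGG TTG ATT AAA CGA CCC CCA CAA — ATG at 7, stop TGA at 19 → 15 nt.
Frame -2: TGC ATA TGA ACG GGC GAT GAG GTC ATG TCG AAC CTA TAT CTG ACG TAT GGT TGA TTA AAC GAC CCC CAC AAT — ATG at 26, stop TGA at 53 → 30 nt.
Frame -3: GCA TAT GAA CGG GCG ATG AGG TCA TGT CGA ACC TAT ATC TGA CGT ATG GTT GAT TAA ACG ACC CCC ACA ATA — ATG at 18, stop TGA at 42 → 27 nt; ATG at 48, stop TAA at 57 → 12 nt.
Longest: frame -2, positions 26–55, 30 nt = 10 codons = 9 aa. → 9 amino acids.

9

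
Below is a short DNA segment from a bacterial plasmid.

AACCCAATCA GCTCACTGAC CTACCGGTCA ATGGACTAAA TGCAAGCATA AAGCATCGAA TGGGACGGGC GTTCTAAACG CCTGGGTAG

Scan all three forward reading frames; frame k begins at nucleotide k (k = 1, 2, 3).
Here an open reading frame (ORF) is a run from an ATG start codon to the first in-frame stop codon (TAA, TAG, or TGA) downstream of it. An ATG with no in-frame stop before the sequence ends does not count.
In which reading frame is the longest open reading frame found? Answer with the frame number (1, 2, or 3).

3

Frame 1: AAC CCA ATC AGC TCA CTG ACC TAC CGG TCA ATG GAC TAA ATG CAA GCA TAA AGC ATC GAA TGG GAC GGG CGT TCT AAA CGC CTG GGT — ATG at 31, stop TAA at 37 → 9 nt; ATG at 40, stop TAA at 49 → 12 nt.
Frame 2: ACC CAA TCA GCT CAC TGA CCT ACC GGT CAA TGG ACT AAA TGC AAG CAT AAA GCA TCG AAT GGG ACG GGC GTT CTA AAC GCC TGG GTA — no ATG→stop ORF.
Frame 3: CCC AAT CAG CTC ACT GAC CTA CCG GTC AAT GGA CTA AAT GCA AGC ATA AAG CAT CGA ATG GGA CGG GCG TTC TAA ACG CCT GGG TAG — ATG at 60, stop TAA at 75 → 18 nt.
Longest ORF is 18 nt in frame 3 (positions 60–77).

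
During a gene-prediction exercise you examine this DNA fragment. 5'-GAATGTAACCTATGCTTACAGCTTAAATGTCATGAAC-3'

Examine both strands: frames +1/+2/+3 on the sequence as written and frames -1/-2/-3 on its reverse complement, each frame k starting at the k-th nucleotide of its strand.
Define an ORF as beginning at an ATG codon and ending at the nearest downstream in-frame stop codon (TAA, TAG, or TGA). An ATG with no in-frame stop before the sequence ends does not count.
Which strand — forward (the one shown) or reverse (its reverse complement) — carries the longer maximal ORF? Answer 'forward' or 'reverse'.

Reverse complement (5'→3'): GTTCATGACATTTAAGCTGTAAGCATAGGTTACATTC
Frame +1: GAA TGT AAC CTA TGC TTA CAG CTT AAA TGT CAT GAA — no ATG→stop ORF.
Frame +2: AAT GTA ACC TAT GCT TAC AGC TTA AAT GTC ATG AAC — no ATG→stop ORF.
Frame +3: ATG TAA CCT ATG CTT ACA GCT TAA ATG TCA TGA — ATG at 3, stop TAA at 6 → 6 nt; ATG at 12, stop TAA at 24 → 15 nt; ATG at 27, stop TGA at 33 → 9 nt.
Frame -1: GTT CAT GAC ATT TAA GCT GTA AGC ATA GGT TAC ATT — no ATG→stop ORF.
Frame -2: TTC ATG ACA TTT AAG CTG TAA GCA TAG GTT ACA TTC — ATG at 5, stop TAA at 20 → 18 nt.
Frame -3: TCA TGA CAT TTA AGC TGT AAG CAT AGG TTA CAT — no ATG→stop ORF.
Forward-strand max 15 nt; reverse-strand max 18 nt. The reverse strand has the longer ORF.

reverse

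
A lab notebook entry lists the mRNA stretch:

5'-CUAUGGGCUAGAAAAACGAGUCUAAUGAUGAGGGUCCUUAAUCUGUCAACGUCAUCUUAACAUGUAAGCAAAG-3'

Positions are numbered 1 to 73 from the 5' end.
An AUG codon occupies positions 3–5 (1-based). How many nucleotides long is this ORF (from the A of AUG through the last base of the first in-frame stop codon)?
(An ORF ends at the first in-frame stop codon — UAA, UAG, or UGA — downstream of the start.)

9

Codons from position 3: AUG (3–5), GGC (6–8), UAG (9–11).
UAG is the first in-frame stop; ORF spans 3–11, 9 nucleotides.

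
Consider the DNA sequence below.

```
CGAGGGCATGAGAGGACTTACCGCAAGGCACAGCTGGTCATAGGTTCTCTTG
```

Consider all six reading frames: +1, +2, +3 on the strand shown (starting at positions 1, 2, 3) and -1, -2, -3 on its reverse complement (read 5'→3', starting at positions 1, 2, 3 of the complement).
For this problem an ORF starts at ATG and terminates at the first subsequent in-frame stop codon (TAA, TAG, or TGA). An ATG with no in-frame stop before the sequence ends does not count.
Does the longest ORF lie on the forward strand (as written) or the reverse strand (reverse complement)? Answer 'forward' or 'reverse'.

forward

Reverse complement (5'→3'): CAAGAGAACCTATGACCAGCTGTGCCTTGCGGTAAGTCCTCTCATGCCCTCG
Frame +1: CGA GGG CAT GAG AGG ACT TAC CGC AAG GCA CAG CTG GTC ATA GGT TCT CTT — no ATG→stop ORF.
Frame +2: GAG GGC ATG AGA GGA CTT ACC GCA AGG CAC AGC TGG TCA TAG GTT CTC TTG — ATG at 8, stop TAG at 41 → 36 nt.
Frame +3: AGG GCA TGA GAG GAC TTA CCG CAA GGC ACA GCT GGT CAT AGG TTC TCT — no ATG→stop ORF.
Frame -1: CAA GAG AAC CTA TGA CCA GCT GTG CCT TGC GGT AAG TCC TCT CAT GCC CTC — no ATG→stop ORF.
Frame -2: AAG AGA ACC TAT GAC CAG CTG TGC CTT GCG GTA AGT CCT CTC ATG CCC TCG — no ATG→stop ORF.
Frame -3: AGA GAA CCT ATG ACC AGC TGT GCC TTG CGG TAA GTC CTC TCA TGC CCT — ATG at 12, stop TAA at 33 → 24 nt.
Forward-strand max 36 nt; reverse-strand max 24 nt. The forward strand has the longer ORF.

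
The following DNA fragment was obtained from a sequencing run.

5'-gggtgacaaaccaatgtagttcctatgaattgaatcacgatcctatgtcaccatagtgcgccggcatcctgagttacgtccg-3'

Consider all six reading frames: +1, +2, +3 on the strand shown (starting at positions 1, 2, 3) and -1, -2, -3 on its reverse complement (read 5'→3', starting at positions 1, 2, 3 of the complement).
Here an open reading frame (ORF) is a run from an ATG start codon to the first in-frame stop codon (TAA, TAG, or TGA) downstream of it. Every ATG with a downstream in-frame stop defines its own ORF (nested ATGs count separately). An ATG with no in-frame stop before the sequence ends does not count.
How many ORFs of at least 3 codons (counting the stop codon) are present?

4

Reverse complement (5'→3'): CGGACGTAACTCAGGATGCCGGCGCACTATGGTGACATAGGATCGTGATTCAATTCATAGGAACTACATTGGTTTGTCACCC
Frame +1: GGG TGA CAA ACC AAT GTA GTT CCT ATG AAT TGA ATC ACG ATC CTA TGT CAC CAT AGT GCG CCG GCA TCC TGA GTT ACG TCC — ATG at 25, stop TGA at 31 → 9 nt.
Frame +2: GGT GAC AAA CCA ATG TAG TTC CTA TGA ATT GAA TCA CGA TCC TAT GTC ACC ATA GTG CGC CGG CAT CCT GAG TTA CGT CCG — ATG at 14, stop TAG at 17 → 6 nt.
Frame +3: GTG ACA AAC CAA TGT AGT TCC TAT GAA TTG AAT CAC GAT CCT ATG TCA CCA TAG TGC GCC GGC ATC CTG AGT TAC GTC — ATG at 45, stop TAG at 54 → 12 nt.
Frame -1: CGG ACG TAA CTC AGG ATG CCG GCG CAC TAT GGT GAC ATA GGA TCG TGA TTC AAT TCA TAG GAA CTA CAT TGG TTT GTC ACC — ATG at 16, stop TGA at 46 → 33 nt.
Frame -2: GGA CGT AAC TCA GGA TGC CGG CGC ACT ATG GTG ACA TAG GAT CGT GAT TCA ATT CAT AGG AAC TAC ATT GGT TTG TCA CCC — ATG at 29, stop TAG at 38 → 12 nt.
Frame -3: GAC GTA ACT CAG GAT GCC GGC GCA CTA TGG TGA CAT AGG ATC GTG ATT CAA TTC ATA GGA ACT ACA TTG GTT TGT CAC — no ATG→stop ORF.
ORFs ≥ 3 codons: frame +1 25–33 (3 codons), frame +3 45–56 (4 codons), frame -1 16–48 (11 codons), frame -2 29–40 (4 codons). Count = 4.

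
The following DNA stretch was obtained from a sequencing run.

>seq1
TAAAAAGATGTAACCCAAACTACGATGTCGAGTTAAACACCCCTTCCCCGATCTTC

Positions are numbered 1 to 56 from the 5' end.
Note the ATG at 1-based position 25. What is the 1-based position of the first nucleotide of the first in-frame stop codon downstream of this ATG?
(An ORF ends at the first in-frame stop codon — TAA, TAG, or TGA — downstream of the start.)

34

Codons from position 25: ATG (25–27), TCG (28–30), AGT (31–33), TAA (34–36).
TAA is a stop codon; it begins at position 34.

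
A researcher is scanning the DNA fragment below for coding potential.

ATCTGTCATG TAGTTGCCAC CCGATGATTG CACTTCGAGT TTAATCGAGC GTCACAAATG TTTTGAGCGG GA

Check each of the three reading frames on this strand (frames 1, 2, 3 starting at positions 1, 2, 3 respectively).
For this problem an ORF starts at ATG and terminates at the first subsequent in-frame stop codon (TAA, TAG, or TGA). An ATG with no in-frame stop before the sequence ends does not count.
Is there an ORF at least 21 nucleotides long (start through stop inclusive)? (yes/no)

yes

Frame 1: ATC TGT CAT GTA GTT GCC ACC CGA TGA TTG CAC TTC GAG TTT AAT CGA GCG TCA CAA ATG TTT TGA GCG GGA — ATG at 58, stop TGA at 64 → 9 nt.
Frame 2: TCT GTC ATG TAG TTG CCA CCC GAT GAT TGC ACT TCG AGT TTA ATC GAG CGT CAC AAA TGT TTT GAG CGG — ATG at 8, stop TAG at 11 → 6 nt.
Frame 3: CTG TCA TGT AGT TGC CAC CCG ATG ATT GCA CTT CGA GTT TAA TCG AGC GTC ACA AAT GTT TTG AGC GGG — ATG at 24, stop TAA at 42 → 21 nt.
Frame 3 has an ORF of 21 nucleotides (positions 24–44) ≥ 21, so yes.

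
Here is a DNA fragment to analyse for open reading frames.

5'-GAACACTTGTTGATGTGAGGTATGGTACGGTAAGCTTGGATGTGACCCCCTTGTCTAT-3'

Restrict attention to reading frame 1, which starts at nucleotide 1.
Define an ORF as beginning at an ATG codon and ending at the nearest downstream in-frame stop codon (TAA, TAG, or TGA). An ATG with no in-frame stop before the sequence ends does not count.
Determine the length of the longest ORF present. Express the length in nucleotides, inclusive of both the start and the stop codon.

12

Frame 1: GAA CAC TTG TTG ATG TGA GGT ATG GTA CGG TAA GCT TGG ATG TGA CCC CCT TGT CTA — ATG at 13, stop TGA at 16 → 6 nt; ATG at 22, stop TAA at 31 → 12 nt; ATG at 40, stop TGA at 43 → 6 nt.
Longest: frame 1, positions 22–33, 12 nt = 4 codons = 3 aa. → 12 nucleotides.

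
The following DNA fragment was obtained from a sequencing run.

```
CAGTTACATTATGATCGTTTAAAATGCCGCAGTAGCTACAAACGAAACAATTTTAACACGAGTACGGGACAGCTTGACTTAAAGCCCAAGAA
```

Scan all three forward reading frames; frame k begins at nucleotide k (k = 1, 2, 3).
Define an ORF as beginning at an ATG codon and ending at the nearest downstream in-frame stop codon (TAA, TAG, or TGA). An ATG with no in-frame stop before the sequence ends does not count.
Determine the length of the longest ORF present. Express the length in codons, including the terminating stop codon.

Frame 1: CAG TTA CAT TAT GAT CGT TTA AAA TGC CGC AGT AGC TAC AAA CGA AAC AAT TTT AAC ACG AGT ACG GGA CAG CTT GAC TTA AAG CCC AAG — no ATG→stop ORF.
Frame 2: AGT TAC ATT ATG ATC GTT TAA AAT GCC GCA GTA GCT ACA AAC GAA ACA ATT TTA ACA CGA GTA CGG GAC AGC TTG ACT TAA AGC CCA AGA — ATG at 11, stop TAA at 20 → 12 nt.
Frame 3: GTT ACA TTA TGA TCG TTT AAA ATG CCG CAG TAG CTA CAA ACG AAA CAA TTT TAA CAC GAG TAC GGG ACA GCT TGA CTT AAA GCC CAA GAA — ATG at 24, stop TAG at 33 → 12 nt.
Longest: frame 2, positions 11–22, 12 nt = 4 codons = 3 aa. → 4 codons.

4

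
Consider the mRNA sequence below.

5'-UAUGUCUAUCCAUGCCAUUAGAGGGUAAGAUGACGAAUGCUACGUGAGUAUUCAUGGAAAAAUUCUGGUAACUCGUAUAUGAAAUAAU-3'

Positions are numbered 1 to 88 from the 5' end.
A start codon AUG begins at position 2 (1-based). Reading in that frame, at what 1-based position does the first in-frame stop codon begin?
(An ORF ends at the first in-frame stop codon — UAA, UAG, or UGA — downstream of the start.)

Codons from position 2: AUG (2–4), UCU (5–7), AUC (8–10), CAU (11–13), GCC (14–16), AUU (17–19), AGA (20–22), GGG (23–25), UAA (26–28).
UAA is a stop codon; it begins at position 26.

26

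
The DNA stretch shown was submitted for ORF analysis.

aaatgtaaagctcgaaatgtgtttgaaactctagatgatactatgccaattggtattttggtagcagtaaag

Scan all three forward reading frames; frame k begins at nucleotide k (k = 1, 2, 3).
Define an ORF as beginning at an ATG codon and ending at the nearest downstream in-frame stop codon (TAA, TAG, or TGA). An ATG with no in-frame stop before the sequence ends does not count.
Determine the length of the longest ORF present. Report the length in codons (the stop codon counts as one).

Frame 1: AAA TGT AAA GCT CGA AAT GTG TTT GAA ACT CTA GAT GAT ACT ATG CCA ATT GGT ATT TTG GTA GCA GTA AAG — no ATG→stop ORF.
Frame 2: AAT GTA AAG CTC GAA ATG TGT TTG AAA CTC TAG ATG ATA CTA TGC CAA TTG GTA TTT TGG TAG CAG TAA — ATG at 17, stop TAG at 32 → 18 nt; ATG at 35, stop TAG at 62 → 30 nt.
Frame 3: ATG TAA AGC TCG AAA TGT GTT TGA AAC TCT AGA TGA TAC TAT GCC AAT TGG TAT TTT GGT AGC AGT AAA — ATG at 3, stop TAA at 6 → 6 nt.
Longest: frame 2, positions 35–64, 30 nt = 10 codons = 9 aa. → 10 codons.

10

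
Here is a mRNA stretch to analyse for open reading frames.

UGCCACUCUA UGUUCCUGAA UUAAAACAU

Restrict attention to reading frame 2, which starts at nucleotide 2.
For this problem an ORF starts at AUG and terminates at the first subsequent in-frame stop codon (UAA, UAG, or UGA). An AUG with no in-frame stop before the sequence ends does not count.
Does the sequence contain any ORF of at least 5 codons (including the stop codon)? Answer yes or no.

Frame 2: GCC ACU CUA UGU UCC UGA AUU AAA ACA — no AUG→stop ORF.
Largest ORF found is 0 codons < 5, so no.

no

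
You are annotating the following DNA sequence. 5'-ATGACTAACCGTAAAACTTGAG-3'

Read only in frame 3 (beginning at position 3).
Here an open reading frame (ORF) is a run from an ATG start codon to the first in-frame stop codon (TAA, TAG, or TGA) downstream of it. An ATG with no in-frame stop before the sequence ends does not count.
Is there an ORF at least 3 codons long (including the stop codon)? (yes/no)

no

Frame 3: GAC TAA CCG TAA AAC TTG — no ATG→stop ORF.
Largest ORF found is 0 codons < 3, so no.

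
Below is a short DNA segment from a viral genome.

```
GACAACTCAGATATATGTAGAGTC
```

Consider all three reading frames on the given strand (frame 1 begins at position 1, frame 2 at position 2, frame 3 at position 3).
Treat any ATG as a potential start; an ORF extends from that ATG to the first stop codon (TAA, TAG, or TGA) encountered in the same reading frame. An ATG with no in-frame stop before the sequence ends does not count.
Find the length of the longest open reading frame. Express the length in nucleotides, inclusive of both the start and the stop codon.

Frame 1: GAC AAC TCA GAT ATA TGT AGA GTC — no ATG→stop ORF.
Frame 2: ACA ACT CAG ATA TAT GTA GAG — no ATG→stop ORF.
Frame 3: CAA CTC AGA TAT ATG TAG AGT — ATG at 15, stop TAG at 18 → 6 nt.
Longest: frame 3, positions 15–20, 6 nt = 2 codons = 1 aa. → 6 nucleotides.

6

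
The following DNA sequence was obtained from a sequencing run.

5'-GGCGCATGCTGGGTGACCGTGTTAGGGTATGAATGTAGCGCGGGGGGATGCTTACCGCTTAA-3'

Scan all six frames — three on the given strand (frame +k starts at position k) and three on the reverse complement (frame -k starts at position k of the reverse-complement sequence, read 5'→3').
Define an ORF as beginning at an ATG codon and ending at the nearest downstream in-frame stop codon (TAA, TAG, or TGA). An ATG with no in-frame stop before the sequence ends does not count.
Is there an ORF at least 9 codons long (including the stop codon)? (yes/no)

yes

Reverse complement (5'→3'): TTAAGCGGTAAGCATCCCCCCGCGCTACATTCATACCCTAACACGGTCACCCAGCATGCGCC
Frame +1: GGC GCA TGC TGG GTG ACC GTG TTA GGG TAT GAA TGT AGC GCG GGG GGA TGC TTA CCG CTT — no ATG→stop ORF.
Frame +2: GCG CAT GCT GGG TGA CCG TGT TAG GGT ATG AAT GTA GCG CGG GGG GAT GCT TAC CGC TTA — no ATG→stop ORF.
Frame +3: CGC ATG CTG GGT GAC CGT GTT AGG GTA TGA ATG TAG CGC GGG GGG ATG CTT ACC GCT TAA — ATG at 6, stop TGA at 30 → 27 nt; ATG at 33, stop TAG at 36 → 6 nt; ATG at 48, stop TAA at 60 → 15 nt.
Frame -1: TTA AGC GGT AAG CAT CCC CCC GCG CTA CAT TCA TAC CCT AAC ACG GTC ACC CAG CAT GCG — no ATG→stop ORF.
Frame -2: TAA GCG GTA AGC ATC CCC CCG CGC TAC ATT CAT ACC CTA ACA CGG TCA CCC AGC ATG CGC — no ATG→stop ORF.
Frame -3: AAG CGG TAA GCA TCC CCC CGC GCT ACA TTC ATA CCC TAA CAC GGT CAC CCA GCA TGC GCC — no ATG→stop ORF.
Frame +3 has an ORF of 9 codons (positions 6–32) ≥ 9, so yes.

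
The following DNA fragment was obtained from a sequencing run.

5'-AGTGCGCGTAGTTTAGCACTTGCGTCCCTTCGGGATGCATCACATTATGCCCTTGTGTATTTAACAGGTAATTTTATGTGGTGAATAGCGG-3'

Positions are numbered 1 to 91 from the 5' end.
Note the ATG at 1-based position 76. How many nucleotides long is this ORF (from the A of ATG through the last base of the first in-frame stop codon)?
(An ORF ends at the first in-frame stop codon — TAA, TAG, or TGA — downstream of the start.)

9

Codons from position 76: ATG (76–78), TGG (79–81), TGA (82–84).
TGA is the first in-frame stop; ORF spans 76–84, 9 nucleotides.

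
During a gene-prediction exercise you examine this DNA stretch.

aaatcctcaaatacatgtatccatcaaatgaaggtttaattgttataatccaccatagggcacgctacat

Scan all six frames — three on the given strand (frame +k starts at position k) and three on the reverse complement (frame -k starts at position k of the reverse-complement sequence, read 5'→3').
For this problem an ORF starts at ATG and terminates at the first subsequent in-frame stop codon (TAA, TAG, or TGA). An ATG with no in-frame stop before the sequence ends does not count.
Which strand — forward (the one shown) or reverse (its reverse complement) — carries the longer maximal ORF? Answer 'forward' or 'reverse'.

Reverse complement (5'→3'): ATGTAGCGTGCCCTATGGTGGATTATAACAATTAAACCTTCATTTGATGGATACATGTATTTGAGGATTT
Frame +1: AAA TCC TCA AAT ACA TGT ATC CAT CAA ATG AAG GTT TAA TTG TTA TAA TCC ACC ATA GGG CAC GCT ACA — ATG at 28, stop TAA at 37 → 12 nt.
Frame +2: AAT CCT CAA ATA CAT GTA TCC ATC AAA TGA AGG TTT AAT TGT TAT AAT CCA CCA TAG GGC ACG CTA CAT — no ATG→stop ORF.
Frame +3: ATC CTC AAA TAC ATG TAT CCA TCA AAT GAA GGT TTA ATT GTT ATA ATC CAC CAT AGG GCA CGC TAC — no ATG→stop ORF.
Frame -1: ATG TAG CGT GCC CTA TGG TGG ATT ATA ACA ATT AAA CCT TCA TTT GAT GGA TAC ATG TAT TTG AGG ATT — ATG at 1, stop TAG at 4 → 6 nt.
Frame -2: TGT AGC GTG CCC TAT GGT GGA TTA TAA CAA TTA AAC CTT CAT TTG ATG GAT ACA TGT ATT TGA GGA TTT — ATG at 47, stop TGA at 62 → 18 nt.
Frame -3: GTA GCG TGC CCT ATG GTG GAT TAT AAC AAT TAA ACC TTC ATT TGA TGG ATA CAT GTA TTT GAG GAT — ATG at 15, stop TAA at 33 → 21 nt.
Forward-strand max 12 nt; reverse-strand max 21 nt. The reverse strand has the longer ORF.

reverse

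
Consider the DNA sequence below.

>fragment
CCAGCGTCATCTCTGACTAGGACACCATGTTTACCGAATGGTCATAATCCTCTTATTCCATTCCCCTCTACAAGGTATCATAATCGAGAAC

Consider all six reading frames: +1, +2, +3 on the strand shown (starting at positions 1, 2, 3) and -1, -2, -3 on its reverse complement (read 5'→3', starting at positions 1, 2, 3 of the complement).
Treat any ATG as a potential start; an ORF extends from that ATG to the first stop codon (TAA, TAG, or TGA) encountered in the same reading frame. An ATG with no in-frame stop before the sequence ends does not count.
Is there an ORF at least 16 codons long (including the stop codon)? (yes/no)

Reverse complement (5'→3'): GTTCTCGATTATGATACCTTGTAGAGGGGAATGGAATAAGAGGATTATGACCATTCGGTAAACATGGTGTCCTAGTCAGAGATGACGCTGG
Frame +1: CCA GCG TCA TCT CTG ACT AGG ACA CCA TGT TTA CCG AAT GGT CAT AAT CCT CTT ATT CCA TTC CCC TCT ACA AGG TAT CAT AAT CGA GAA — no ATG→stop ORF.
Frame +2: CAG CGT CAT CTC TGA CTA GGA CAC CAT GTT TAC CGA ATG GTC ATA ATC CTC TTA TTC CAT TCC CCT CTA CAA GGT ATC ATA ATC GAG AAC — no ATG→stop ORF.
Frame +3: AGC GTC ATC TCT GAC TAG GAC ACC ATG TTT ACC GAA TGG TCA TAA TCC TCT TAT TCC ATT CCC CTC TAC AAG GTA TCA TAA TCG AGA — ATG at 27, stop TAA at 45 → 21 nt.
Frame -1: GTT CTC GAT TAT GAT ACC TTG TAG AGG GGA ATG GAA TAA GAG GAT TAT GAC CAT TCG GTA AAC ATG GTG TCC TAG TCA GAG ATG ACG CTG — ATG at 31, stop TAA at 37 → 9 nt; ATG at 64, stop TAG at 73 → 12 nt.
Frame -2: TTC TCG ATT ATG ATA CCT TGT AGA GGG GAA TGG AAT AAG AGG ATT ATG ACC ATT CGG TAA ACA TGG TGT CCT AGT CAG AGA TGA CGC TGG — ATG at 11, stop TAA at 59 → 51 nt; ATG at 47, stop TAA at 59 → 15 nt.
Frame -3: TCT CGA TTA TGA TAC CTT GTA GAG GGG AAT GGA ATA AGA GGA TTA TGA CCA TTC GGT AAA CAT GGT GTC CTA GTC AGA GAT GAC GCT — no ATG→stop ORF.
Frame -2 has an ORF of 17 codons (positions 11–61) ≥ 16, so yes.

yes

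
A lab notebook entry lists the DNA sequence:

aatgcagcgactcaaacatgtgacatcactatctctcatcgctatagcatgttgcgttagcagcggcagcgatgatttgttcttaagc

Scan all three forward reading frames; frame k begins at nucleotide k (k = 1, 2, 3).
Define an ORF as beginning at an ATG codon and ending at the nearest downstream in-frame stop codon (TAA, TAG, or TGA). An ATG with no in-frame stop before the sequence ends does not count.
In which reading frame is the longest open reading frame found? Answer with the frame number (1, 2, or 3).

Frame 1: AAT GCA GCG ACT CAA ACA TGT GAC ATC ACT ATC TCT CAT CGC TAT AGC ATG TTG CGT TAG CAG CGG CAG CGA TGA TTT GTT CTT AAG — ATG at 49, stop TAG at 58 → 12 nt.
Frame 2: ATG CAG CGA CTC AAA CAT GTG ACA TCA CTA TCT CTC ATC GCT ATA GCA TGT TGC GTT AGC AGC GGC AGC GAT GAT TTG TTC TTA AGC — no ATG→stop ORF.
Frame 3: TGC AGC GAC TCA AAC ATG TGA CAT CAC TAT CTC TCA TCG CTA TAG CAT GTT GCG TTA GCA GCG GCA GCG ATG ATT TGT TCT TAA — ATG at 18, stop TGA at 21 → 6 nt; ATG at 72, stop TAA at 84 → 15 nt.
Longest ORF is 15 nt in frame 3 (positions 72–86).

3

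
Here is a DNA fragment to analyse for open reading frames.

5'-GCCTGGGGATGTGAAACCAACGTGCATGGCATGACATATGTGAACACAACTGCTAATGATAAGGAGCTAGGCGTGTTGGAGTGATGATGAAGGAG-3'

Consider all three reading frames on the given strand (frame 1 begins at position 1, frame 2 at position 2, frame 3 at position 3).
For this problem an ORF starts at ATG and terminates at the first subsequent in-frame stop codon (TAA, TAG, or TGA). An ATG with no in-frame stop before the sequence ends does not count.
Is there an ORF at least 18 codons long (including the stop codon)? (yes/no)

Frame 1: GCC TGG GGA TGT GAA ACC AAC GTG CAT GGC ATG ACA TAT GTG AAC ACA ACT GCT AAT GAT AAG GAG CTA GGC GTG TTG GAG TGA TGA TGA AGG — ATG at 31, stop TGA at 82 → 54 nt.
Frame 2: CCT GGG GAT GTG AAA CCA ACG TGC ATG GCA TGA CAT ATG TGA ACA CAA CTG CTA ATG ATA AGG AGC TAG GCG TGT TGG AGT GAT GAT GAA GGA — ATG at 26, stop TGA at 32 → 9 nt; ATG at 38, stop TGA at 41 → 6 nt; ATG at 56, stop TAG at 68 → 15 nt.
Frame 3: CTG GGG ATG TGA AAC CAA CGT GCA TGG CAT GAC ATA TGT GAA CAC AAC TGC TAA TGA TAA GGA GCT AGG CGT GTT GGA GTG ATG ATG AAG GAG — ATG at 9, stop TGA at 12 → 6 nt.
Frame 1 has an ORF of 18 codons (positions 31–84) ≥ 18, so yes.

yes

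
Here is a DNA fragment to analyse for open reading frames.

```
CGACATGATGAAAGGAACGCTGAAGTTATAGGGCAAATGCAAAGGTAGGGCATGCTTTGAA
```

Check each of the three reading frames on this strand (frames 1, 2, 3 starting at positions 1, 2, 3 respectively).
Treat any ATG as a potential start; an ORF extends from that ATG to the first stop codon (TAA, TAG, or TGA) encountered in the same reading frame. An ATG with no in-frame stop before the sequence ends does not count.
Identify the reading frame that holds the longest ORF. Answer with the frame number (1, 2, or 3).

Frame 1: CGA CAT GAT GAA AGG AAC GCT GAA GTT ATA GGG CAA ATG CAA AGG TAG GGC ATG CTT TGA — ATG at 37, stop TAG at 46 → 12 nt; ATG at 52, stop TGA at 58 → 9 nt.
Frame 2: GAC ATG ATG AAA GGA ACG CTG AAG TTA TAG GGC AAA TGC AAA GGT AGG GCA TGC TTT GAA — ATG at 5, stop TAG at 29 → 27 nt; ATG at 8, stop TAG at 29 → 24 nt.
Frame 3: ACA TGA TGA AAG GAA CGC TGA AGT TAT AGG GCA AAT GCA AAG GTA GGG CAT GCT TTG — no ATG→stop ORF.
Longest ORF is 27 nt in frame 2 (positions 5–31).

2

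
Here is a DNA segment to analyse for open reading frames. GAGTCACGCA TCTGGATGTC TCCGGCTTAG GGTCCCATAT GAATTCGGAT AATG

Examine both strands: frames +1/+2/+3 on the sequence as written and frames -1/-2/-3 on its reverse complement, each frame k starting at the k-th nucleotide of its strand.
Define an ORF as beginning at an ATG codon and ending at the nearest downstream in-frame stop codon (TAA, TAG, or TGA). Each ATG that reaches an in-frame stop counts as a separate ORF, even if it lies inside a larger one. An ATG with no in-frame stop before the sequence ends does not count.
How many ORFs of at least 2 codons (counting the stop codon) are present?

2

Reverse complement (5'→3'): CATTATCCGAATTCATATGGGACCCTAAGCCGGAGACATCCAGATGCGTGACTC
Frame +1: GAG TCA CGC ATC TGG ATG TCT CCG GCT TAG GGT CCC ATA TGA ATT CGG ATA ATG — ATG at 16, stop TAG at 28 → 15 nt.
Frame +2: AGT CAC GCA TCT GGA TGT CTC CGG CTT AGG GTC CCA TAT GAA TTC GGA TAA — no ATG→stop ORF.
Frame +3: GTC ACG CAT CTG GAT GTC TCC GGC TTA GGG TCC CAT ATG AAT TCG GAT AAT — no ATG→stop ORF.
Frame -1: CAT TAT CCG AAT TCA TAT GGG ACC CTA AGC CGG AGA CAT CCA GAT GCG TGA CTC — no ATG→stop ORF.
Frame -2: ATT ATC CGA ATT CAT ATG GGA CCC TAA GCC GGA GAC ATC CAG ATG CGT GAC — ATG at 17, stop TAA at 26 → 12 nt.
Frame -3: TTA TCC GAA TTC ATA TGG GAC CCT AAG CCG GAG ACA TCC AGA TGC GTG ACT — no ATG→stop ORF.
ORFs ≥ 2 codons: frame +1 16–30 (5 codons), frame -2 17–28 (4 codons). Count = 2.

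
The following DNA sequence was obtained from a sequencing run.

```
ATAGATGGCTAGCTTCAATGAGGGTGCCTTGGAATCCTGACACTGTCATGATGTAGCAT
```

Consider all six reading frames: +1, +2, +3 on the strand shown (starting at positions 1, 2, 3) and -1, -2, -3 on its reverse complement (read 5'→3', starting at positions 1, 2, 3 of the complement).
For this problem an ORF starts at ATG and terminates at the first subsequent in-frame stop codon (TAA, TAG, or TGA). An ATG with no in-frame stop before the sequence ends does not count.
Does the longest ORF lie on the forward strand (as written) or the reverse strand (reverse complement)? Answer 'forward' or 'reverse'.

reverse

Reverse complement (5'→3'): ATGCTACATCATGACAGTGTCAGGATTCCAAGGCACCCTCATTGAAGCTAGCCATCTAT
Frame +1: ATA GAT GGC TAG CTT CAA TGA GGG TGC CTT GGA ATC CTG ACA CTG TCA TGA TGT AGC — no ATG→stop ORF.
Frame +2: TAG ATG GCT AGC TTC AAT GAG GGT GCC TTG GAA TCC TGA CAC TGT CAT GAT GTA GCA — ATG at 5, stop TGA at 38 → 36 nt.
Frame +3: AGA TGG CTA GCT TCA ATG AGG GTG CCT TGG AAT CCT GAC ACT GTC ATG ATG TAG CAT — ATG at 18, stop TAG at 54 → 39 nt; ATG at 48, stop TAG at 54 → 9 nt; ATG at 51, stop TAG at 54 → 6 nt.
Frame -1: ATG CTA CAT CAT GAC AGT GTC AGG ATT CCA AGG CAC CCT CAT TGA AGC TAG CCA TCT — ATG at 1, stop TGA at 43 → 45 nt.
Frame -2: TGC TAC ATC ATG ACA GTG TCA GGA TTC CAA GGC ACC CTC ATT GAA GCT AGC CAT CTA — no ATG→stop ORF.
Frame -3: GCT ACA TCA TGA CAG TGT CAG GAT TCC AAG GCA CCC TCA TTG AAG CTA GCC ATC TAT — no ATG→stop ORF.
Forward-strand max 39 nt; reverse-strand max 45 nt. The reverse strand has the longer ORF.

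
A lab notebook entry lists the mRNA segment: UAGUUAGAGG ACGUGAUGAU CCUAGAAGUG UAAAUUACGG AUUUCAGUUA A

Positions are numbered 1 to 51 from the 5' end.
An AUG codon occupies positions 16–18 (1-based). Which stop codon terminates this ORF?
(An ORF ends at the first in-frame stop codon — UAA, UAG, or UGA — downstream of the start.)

Codons from position 16: AUG (16–18), AUC (19–21), CUA (22–24), GAA (25–27), GUG (28–30), UAA (31–33).
The first in-frame stop codon is UAA.

UAA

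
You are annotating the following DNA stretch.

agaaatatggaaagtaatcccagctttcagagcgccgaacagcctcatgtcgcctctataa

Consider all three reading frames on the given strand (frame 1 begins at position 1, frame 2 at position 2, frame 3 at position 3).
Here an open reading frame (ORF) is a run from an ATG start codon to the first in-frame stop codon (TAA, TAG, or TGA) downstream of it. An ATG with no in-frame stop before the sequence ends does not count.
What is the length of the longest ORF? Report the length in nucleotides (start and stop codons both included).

Frame 1: AGA AAT ATG GAA AGT AAT CCC AGC TTT CAG AGC GCC GAA CAG CCT CAT GTC GCC TCT ATA — no ATG→stop ORF.
Frame 2: GAA ATA TGG AAA GTA ATC CCA GCT TTC AGA GCG CCG AAC AGC CTC ATG TCG CCT CTA TAA — ATG at 47, stop TAA at 59 → 15 nt.
Frame 3: AAA TAT GGA AAG TAA TCC CAG CTT TCA GAG CGC CGA ACA GCC TCA TGT CGC CTC TAT — no ATG→stop ORF.
Longest: frame 2, positions 47–61, 15 nt = 5 codons = 4 aa. → 15 nucleotides.

15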